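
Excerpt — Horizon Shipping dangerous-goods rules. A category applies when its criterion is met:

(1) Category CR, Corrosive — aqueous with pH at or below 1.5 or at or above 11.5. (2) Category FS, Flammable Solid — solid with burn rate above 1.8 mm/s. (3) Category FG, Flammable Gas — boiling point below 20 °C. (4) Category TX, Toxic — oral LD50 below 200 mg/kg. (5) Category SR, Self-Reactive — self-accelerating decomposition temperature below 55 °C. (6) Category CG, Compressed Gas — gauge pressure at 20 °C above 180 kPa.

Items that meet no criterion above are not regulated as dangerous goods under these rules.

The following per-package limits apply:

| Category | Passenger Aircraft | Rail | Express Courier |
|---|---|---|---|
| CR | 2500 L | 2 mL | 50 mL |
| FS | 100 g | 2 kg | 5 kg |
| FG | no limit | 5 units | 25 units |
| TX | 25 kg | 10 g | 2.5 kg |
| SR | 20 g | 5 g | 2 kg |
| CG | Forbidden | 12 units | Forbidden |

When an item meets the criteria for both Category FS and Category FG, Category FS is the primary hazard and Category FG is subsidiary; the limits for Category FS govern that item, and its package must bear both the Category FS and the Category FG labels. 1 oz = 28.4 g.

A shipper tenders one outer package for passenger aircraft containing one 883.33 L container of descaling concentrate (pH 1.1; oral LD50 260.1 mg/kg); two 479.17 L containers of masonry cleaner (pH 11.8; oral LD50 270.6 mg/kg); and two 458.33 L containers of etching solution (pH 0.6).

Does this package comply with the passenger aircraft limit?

Descaling concentrate: pH 1.1 ≤ 1.5 → Category CR (Corrosive).
Masonry cleaner: pH 11.8 ≥ 11.5 → Category CR (Corrosive).
Etching solution: pH 0.6 ≤ 1.5 → Category CR (Corrosive).
Category CR net quantity: 883.33 L + (two 479.17 L containers = 958.34 L) + (two 458.33 L containers = 916.66 L) = 2758.33 L.
That exceeds the Category CR passenger aircraft limit of 2500 L.

No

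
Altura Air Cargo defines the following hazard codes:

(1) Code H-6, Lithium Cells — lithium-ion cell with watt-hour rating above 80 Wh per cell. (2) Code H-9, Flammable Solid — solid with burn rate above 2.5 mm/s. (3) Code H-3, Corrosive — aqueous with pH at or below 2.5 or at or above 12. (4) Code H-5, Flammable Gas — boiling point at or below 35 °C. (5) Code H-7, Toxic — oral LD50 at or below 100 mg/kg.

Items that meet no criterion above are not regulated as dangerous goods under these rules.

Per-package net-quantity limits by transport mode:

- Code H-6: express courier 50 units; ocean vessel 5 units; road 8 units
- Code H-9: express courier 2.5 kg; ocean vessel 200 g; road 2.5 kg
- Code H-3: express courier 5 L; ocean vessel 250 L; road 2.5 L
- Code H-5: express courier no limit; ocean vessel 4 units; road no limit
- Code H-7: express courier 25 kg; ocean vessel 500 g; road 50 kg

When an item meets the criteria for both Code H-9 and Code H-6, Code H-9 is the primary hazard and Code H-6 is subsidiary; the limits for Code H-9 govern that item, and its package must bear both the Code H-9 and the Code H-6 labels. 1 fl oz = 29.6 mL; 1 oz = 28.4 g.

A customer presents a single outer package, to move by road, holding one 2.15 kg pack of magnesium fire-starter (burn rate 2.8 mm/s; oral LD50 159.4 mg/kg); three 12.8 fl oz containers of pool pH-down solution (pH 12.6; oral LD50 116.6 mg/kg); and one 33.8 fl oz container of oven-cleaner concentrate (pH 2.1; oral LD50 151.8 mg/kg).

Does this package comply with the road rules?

Yes

Magnesium fire-starter: burn rate 2.8 mm/s > 2.5 mm/s → Code H-9 (Flammable Solid).
The pool pH-down solution has pH 12.6, which is ≥ 12, so it is Code H-3 (Corrosive).
Oven-cleaner concentrate: pH 2.1 ≤ 2.5 → Code H-3 (Corrosive).
Code H-3 net quantity: (three 12.8 fl oz containers = 1136.64 mL) + (one 33.8 fl oz container = 1000.48 mL) = 2137.12 mL.
That is within the Code H-3 road limit of 2.5 L.
Code H-9 quantity: 2.15 kg.
2.15 kg ≤ 2.5 kg (road limit, Code H-9) — within limit.
Every hazard code is within its road limit and no segregation rule is violated.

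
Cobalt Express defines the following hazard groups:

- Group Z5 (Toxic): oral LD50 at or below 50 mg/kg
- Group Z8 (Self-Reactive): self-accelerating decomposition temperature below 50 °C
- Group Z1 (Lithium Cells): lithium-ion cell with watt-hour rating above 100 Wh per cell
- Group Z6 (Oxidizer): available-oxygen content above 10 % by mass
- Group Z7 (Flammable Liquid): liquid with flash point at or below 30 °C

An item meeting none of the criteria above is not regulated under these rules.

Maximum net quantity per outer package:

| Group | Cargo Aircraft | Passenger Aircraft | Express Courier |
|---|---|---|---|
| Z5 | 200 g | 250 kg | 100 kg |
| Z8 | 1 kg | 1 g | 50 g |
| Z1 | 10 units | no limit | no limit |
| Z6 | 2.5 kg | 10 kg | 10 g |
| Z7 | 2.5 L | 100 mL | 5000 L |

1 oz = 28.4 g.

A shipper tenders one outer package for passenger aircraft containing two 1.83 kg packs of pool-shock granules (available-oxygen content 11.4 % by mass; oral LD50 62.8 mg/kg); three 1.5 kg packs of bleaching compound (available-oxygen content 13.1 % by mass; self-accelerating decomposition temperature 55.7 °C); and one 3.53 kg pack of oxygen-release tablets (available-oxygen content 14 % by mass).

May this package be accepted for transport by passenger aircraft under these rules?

No

Pool-shock granules: available-oxygen content 11.4 % by mass > 10 % by mass → Group Z6 (Oxidizer).
The bleaching compound has available-oxygen content 13.1 % by mass, which is > 10 % by mass, so it is Group Z6 (Oxidizer).
Available-oxygen content 14 % by mass meets the Group Z6 criterion (Oxidizer), so the oxygen-release tablets are Group Z6.
Total Group Z6: (two 1.83 kg packs = 3.66 kg) + (three 1.5 kg packs = 4.5 kg) + 3.53 kg = 11.69 kg.
That exceeds the Group Z6 passenger aircraft limit of 10 kg.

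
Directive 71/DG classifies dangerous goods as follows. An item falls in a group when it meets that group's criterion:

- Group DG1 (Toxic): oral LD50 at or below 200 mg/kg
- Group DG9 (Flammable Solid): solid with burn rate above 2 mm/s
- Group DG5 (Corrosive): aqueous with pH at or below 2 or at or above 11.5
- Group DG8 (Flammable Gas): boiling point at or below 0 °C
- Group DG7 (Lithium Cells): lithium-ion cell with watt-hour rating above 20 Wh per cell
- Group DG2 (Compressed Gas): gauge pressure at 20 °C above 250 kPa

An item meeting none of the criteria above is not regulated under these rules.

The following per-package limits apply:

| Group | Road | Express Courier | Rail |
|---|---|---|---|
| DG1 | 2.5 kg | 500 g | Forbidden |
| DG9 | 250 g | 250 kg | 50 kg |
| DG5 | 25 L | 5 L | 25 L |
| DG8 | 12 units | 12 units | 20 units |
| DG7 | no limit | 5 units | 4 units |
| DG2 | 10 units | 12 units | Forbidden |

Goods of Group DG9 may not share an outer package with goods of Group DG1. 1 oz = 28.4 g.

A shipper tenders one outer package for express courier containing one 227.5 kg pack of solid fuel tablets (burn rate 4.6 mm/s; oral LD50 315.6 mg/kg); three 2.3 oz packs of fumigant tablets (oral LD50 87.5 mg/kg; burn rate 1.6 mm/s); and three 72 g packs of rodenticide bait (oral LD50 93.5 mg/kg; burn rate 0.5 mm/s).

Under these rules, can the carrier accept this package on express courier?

Solid fuel tablets: burn rate 4.6 mm/s > 2 mm/s → Group DG9 (Flammable Solid).
Oral LD50 87.5 mg/kg meets the Group DG1 criterion (Toxic), so the fumigant tablets are Group DG1.
Rodenticide bait: oral LD50 93.5 mg/kg ≤ 200 mg/kg → Group DG1 (Toxic).
Group DG9 quantity: 227.5 kg.
That is within the Group DG9 express courier limit of 250 kg.
Group DG1 net quantity: (three 2.3 oz packs = 195.96 g) + (three 72 g packs = 216 g) = 411.96 g.
411.96 g ≤ 500 g (express courier limit, Group DG1) — within limit.
Group DG9 and Group DG1 may not share an outer package.

No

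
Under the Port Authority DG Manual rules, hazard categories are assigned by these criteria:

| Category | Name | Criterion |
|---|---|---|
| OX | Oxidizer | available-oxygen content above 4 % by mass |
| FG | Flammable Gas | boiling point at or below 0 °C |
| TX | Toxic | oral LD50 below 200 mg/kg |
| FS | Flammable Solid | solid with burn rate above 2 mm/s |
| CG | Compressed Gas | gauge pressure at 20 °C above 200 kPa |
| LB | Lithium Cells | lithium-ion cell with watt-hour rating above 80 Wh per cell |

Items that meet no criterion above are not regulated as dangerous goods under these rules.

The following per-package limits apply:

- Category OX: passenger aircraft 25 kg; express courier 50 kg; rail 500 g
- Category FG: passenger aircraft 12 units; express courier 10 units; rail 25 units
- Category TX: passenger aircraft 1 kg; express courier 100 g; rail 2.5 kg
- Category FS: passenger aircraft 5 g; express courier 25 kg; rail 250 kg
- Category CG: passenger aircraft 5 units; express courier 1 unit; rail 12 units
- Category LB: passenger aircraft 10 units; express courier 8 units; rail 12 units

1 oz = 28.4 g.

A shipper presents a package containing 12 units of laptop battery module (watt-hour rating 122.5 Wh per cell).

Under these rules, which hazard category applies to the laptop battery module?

The laptop battery module has watt-hour rating 122.5 Wh per cell, which is > 80 Wh per cell, so it is Category LB (Lithium Cells).

Category LB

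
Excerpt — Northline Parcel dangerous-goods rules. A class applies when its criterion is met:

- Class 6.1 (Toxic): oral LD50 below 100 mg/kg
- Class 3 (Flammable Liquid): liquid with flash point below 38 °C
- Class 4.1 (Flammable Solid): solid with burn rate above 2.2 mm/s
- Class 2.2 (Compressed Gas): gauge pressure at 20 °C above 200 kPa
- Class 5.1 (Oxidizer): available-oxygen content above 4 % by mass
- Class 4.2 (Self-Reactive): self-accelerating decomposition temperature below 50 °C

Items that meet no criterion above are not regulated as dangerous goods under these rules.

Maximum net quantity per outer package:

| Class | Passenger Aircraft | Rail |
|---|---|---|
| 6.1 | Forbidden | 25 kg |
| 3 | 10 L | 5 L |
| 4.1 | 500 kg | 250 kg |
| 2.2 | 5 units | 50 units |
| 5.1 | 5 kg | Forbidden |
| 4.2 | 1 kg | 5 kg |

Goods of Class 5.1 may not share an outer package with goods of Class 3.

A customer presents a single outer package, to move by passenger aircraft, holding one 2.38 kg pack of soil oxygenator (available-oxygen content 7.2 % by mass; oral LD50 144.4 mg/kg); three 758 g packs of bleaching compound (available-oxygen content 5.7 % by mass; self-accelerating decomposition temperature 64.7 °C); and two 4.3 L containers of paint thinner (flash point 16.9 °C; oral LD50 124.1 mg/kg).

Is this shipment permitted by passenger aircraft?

No

With available-oxygen content 7.2 % by mass (> 4 % by mass), the soil oxygenator falls in Class 5.1.
Bleaching compound: available-oxygen content 5.7 % by mass > 4 % by mass → Class 5.1 (Oxidizer).
The paint thinner has flash point 16.9 °C, which is < 38 °C, so it is Class 3 (Flammable Liquid).
Total Class 5.1: 2.38 kg + (three 758 g packs = 2.274 kg) = 4.654 kg.
That is within the Class 5.1 passenger aircraft limit of 5 kg.
Class 3 quantity: two 4.3 L containers = 8.6 L.
8.6 L is within the passenger aircraft limit of 10 L for Class 3.
Class 5.1 and Class 3 may not share an outer package.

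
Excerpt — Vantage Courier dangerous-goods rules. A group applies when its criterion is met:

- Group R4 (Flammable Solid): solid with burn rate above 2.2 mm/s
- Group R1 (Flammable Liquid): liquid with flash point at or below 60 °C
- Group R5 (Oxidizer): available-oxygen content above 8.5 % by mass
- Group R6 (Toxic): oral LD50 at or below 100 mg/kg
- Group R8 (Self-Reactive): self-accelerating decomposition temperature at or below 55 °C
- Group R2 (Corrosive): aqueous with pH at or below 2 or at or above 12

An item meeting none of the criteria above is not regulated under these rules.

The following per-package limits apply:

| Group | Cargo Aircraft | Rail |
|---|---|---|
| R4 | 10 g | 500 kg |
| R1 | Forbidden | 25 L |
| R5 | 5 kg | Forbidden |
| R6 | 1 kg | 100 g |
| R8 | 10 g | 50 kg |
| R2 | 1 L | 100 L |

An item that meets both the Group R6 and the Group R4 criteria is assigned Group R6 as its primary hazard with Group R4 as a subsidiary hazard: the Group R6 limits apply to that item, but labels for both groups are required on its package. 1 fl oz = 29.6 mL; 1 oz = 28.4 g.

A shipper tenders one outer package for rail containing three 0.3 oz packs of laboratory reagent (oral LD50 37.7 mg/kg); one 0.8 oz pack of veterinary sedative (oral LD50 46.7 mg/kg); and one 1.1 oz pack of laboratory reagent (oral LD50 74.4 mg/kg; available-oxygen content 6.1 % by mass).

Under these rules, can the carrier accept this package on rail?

Laboratory reagent: oral LD50 37.7 mg/kg ≤ 100 mg/kg → Group R6 (Toxic).
With oral LD50 46.7 mg/kg (≤ 100 mg/kg), the veterinary sedative falls in Group R6.
The laboratory reagent has oral LD50 74.4 mg/kg, which is ≤ 100 mg/kg, so it is Group R6 (Toxic).
Group R6 net quantity: (three 0.3 oz packs = 25.56 g) + (one 0.8 oz pack = 22.72 g) + (one 1.1 oz pack = 31.24 g) = 79.52 g.
79.52 g ≤ 100 g (rail limit, Group R6) — within limit.

Yes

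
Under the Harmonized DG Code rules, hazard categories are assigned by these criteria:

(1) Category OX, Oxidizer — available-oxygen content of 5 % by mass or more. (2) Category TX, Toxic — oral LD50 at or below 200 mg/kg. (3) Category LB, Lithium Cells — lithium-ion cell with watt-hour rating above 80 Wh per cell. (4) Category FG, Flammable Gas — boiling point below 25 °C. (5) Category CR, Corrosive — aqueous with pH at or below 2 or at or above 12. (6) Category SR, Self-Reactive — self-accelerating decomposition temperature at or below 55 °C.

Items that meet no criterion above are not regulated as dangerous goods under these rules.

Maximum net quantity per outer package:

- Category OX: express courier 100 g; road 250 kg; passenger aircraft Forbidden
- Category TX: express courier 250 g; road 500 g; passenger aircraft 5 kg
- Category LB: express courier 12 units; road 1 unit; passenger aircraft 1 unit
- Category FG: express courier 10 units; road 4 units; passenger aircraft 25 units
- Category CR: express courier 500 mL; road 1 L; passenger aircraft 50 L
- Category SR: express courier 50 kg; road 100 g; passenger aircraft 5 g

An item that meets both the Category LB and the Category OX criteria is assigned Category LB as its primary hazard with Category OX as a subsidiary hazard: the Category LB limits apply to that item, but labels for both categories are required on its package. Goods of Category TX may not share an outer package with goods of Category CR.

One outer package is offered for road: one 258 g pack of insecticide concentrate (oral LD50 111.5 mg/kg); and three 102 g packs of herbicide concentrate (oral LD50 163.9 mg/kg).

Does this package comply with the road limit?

No

Oral LD50 111.5 mg/kg meets the Category TX criterion (Toxic), so the insecticide concentrate is Category TX.
With oral LD50 163.9 mg/kg (≤ 200 mg/kg), the herbicide concentrate falls in Category TX.
Total Category TX: 258 g + (three 102 g packs = 306 g) = 564 g.
564 g exceeds the road limit of 500 g for Category TX.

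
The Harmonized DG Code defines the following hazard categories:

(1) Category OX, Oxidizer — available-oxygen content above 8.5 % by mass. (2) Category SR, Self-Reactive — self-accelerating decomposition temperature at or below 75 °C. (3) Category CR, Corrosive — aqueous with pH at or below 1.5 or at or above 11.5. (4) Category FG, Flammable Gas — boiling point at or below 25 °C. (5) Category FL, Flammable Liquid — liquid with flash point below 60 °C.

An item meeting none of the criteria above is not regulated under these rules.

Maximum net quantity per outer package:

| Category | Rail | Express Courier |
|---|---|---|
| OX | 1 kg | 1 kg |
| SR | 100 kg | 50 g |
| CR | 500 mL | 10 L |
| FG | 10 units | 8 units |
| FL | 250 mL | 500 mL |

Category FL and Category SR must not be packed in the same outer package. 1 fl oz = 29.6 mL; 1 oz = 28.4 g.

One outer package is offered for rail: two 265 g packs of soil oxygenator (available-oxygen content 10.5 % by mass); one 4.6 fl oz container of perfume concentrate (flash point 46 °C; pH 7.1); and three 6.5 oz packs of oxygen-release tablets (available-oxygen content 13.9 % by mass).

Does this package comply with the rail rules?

No

Available-oxygen content 10.5 % by mass meets the Category OX criterion (Oxidizer), so the soil oxygenator is Category OX.
Perfume concentrate: flash point 46 °C < 60 °C → Category FL (Flammable Liquid).
The oxygen-release tablets have available-oxygen content 13.9 % by mass, which is > 8.5 % by mass, so they are Category OX (Oxidizer).
Category OX net quantity: (two 265 g packs = 530 g) + (three 6.5 oz packs = 553.8 g) = 1083.8 g.
1083.8 g exceeds the rail limit of 1 kg for Category OX.
Category FL quantity: one 4.6 fl oz container = 136.16 mL.
136.16 mL ≤ 250 mL (rail limit, Category FL) — within limit.
The segregation rule (Category FL with Category SR) does not apply to Category OX with Category FL.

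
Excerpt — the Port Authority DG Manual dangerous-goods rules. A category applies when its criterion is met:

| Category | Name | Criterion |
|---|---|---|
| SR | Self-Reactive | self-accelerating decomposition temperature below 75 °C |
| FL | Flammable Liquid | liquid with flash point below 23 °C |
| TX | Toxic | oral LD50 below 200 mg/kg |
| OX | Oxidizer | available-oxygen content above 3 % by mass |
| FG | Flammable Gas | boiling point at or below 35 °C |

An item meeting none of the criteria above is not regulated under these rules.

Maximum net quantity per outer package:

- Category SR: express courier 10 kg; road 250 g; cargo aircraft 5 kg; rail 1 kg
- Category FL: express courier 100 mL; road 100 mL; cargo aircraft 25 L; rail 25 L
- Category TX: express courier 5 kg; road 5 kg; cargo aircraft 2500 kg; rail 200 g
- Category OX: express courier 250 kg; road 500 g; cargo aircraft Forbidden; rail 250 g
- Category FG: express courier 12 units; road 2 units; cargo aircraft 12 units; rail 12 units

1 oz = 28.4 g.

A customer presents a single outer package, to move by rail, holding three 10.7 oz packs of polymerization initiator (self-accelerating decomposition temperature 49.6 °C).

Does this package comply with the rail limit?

Yes

Polymerization initiator: self-accelerating decomposition temperature 49.6 °C < 75 °C → Category SR (Self-Reactive).
Category SR quantity: three 10.7 oz packs = 911.64 g.
911.64 g is within the rail limit of 1 kg for Category SR.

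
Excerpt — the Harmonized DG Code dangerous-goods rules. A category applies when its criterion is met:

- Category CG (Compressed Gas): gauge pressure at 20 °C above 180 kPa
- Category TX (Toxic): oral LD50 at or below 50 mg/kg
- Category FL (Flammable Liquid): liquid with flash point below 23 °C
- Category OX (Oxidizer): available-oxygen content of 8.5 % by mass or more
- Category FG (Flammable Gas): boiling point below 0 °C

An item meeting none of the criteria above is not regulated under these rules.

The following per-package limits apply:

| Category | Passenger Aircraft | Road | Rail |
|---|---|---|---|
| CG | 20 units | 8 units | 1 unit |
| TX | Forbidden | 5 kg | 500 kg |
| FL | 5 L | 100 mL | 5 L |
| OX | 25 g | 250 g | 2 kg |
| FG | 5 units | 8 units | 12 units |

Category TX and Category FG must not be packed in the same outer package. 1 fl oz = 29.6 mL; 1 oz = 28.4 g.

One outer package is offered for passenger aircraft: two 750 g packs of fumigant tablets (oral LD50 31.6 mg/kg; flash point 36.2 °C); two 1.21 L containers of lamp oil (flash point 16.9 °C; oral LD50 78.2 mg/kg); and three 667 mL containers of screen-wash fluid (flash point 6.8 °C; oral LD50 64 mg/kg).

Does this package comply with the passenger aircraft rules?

With oral LD50 31.6 mg/kg (≤ 50 mg/kg), the fumigant tablets fall in Category TX.
Lamp oil: flash point 16.9 °C < 23 °C → Category FL (Flammable Liquid).
Flash point 6.8 °C meets the Category FL criterion (Flammable Liquid), so the screen-wash fluid is Category FL.
Total Category FL: (two 1.21 L containers = 2.42 L) + (three 667 mL containers = 2.001 L) = 4.421 L.
4.421 L is within the passenger aircraft limit of 5 L for Category FL.
Category TX quantity: two 750 g packs = 1.5 kg.
Category TX is Forbidden by passenger aircraft.
The segregation rule (Category TX with Category FG) does not apply to Category FL with Category TX.

No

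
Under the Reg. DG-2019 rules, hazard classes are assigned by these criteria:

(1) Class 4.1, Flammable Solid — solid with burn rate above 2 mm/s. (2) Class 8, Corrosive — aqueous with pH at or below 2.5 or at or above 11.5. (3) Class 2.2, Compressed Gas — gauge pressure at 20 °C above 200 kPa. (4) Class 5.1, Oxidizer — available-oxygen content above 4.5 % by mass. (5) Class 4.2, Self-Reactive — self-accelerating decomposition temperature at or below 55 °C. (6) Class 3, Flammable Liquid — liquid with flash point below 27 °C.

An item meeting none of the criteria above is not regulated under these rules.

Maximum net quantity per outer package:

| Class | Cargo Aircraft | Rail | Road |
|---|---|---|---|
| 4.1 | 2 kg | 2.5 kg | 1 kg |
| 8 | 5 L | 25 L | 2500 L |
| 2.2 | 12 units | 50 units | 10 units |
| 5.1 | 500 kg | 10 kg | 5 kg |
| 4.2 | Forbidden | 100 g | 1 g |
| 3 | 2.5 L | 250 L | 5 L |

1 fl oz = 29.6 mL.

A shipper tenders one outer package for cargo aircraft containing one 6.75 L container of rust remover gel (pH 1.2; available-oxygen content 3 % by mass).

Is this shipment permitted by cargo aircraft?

No

With pH 1.2 (≤ 2.5), the rust remover gel falls in Class 8.
Class 8 quantity: 6.75 L.
6.75 L exceeds the cargo aircraft limit of 5 L for Class 8.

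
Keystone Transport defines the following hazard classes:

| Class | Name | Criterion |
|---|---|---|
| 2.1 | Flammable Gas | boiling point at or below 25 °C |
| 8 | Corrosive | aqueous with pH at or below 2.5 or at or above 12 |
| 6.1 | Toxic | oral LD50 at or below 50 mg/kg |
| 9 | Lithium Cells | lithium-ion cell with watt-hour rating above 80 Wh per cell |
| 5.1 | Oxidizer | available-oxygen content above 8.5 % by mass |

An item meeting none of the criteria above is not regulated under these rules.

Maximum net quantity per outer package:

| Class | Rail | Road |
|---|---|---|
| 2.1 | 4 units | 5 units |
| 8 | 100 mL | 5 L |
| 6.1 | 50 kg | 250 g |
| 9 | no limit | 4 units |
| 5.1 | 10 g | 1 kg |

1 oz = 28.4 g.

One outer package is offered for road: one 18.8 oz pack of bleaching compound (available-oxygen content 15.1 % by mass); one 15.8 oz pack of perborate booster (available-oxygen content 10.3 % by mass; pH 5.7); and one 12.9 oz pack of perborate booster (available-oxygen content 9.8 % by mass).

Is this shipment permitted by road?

No

With available-oxygen content 15.1 % by mass (> 8.5 % by mass), the bleaching compound falls in Class 5.1.
Available-oxygen content 10.3 % by mass meets the Class 5.1 criterion (Oxidizer), so the perborate booster is Class 5.1.
Perborate booster: available-oxygen content 9.8 % by mass > 8.5 % by mass → Class 5.1 (Oxidizer).
Class 5.1 net quantity: (one 18.8 oz pack = 533.92 g) + (one 15.8 oz pack = 448.72 g) + (one 12.9 oz pack = 366.36 g) = 1.349 kg.
1.349 kg > 1 kg (road limit, Class 5.1) — over the limit.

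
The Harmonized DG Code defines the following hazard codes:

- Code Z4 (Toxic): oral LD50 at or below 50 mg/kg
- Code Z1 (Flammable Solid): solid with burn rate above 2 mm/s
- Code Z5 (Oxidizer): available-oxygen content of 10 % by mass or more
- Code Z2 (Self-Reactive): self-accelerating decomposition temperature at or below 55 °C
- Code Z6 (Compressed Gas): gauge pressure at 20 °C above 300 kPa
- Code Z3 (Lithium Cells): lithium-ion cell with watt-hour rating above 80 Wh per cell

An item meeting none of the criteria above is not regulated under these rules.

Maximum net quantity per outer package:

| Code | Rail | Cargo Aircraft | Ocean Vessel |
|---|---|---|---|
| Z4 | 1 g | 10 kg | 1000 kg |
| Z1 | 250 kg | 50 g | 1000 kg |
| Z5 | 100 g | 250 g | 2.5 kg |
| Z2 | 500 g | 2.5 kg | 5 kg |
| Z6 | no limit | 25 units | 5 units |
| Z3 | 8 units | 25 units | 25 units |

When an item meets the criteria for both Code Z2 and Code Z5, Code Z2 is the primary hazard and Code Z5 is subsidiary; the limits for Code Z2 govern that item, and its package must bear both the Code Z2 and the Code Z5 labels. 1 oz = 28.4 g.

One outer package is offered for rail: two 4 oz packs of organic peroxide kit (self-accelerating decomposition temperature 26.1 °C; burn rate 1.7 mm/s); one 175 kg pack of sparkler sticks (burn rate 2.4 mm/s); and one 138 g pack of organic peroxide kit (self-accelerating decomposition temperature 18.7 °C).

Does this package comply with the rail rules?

Self-accelerating decomposition temperature 26.1 °C meets the Code Z2 criterion (Self-Reactive), so the organic peroxide kit is Code Z2.
The sparkler sticks have burn rate 2.4 mm/s, which is > 2 mm/s, so they are Code Z1 (Flammable Solid).
Self-accelerating decomposition temperature 18.7 °C meets the Code Z2 criterion (Self-Reactive), so the organic peroxide kit is Code Z2.
Code Z2 net quantity: (two 4 oz packs = 227.2 g) + 138 g = 365.2 g.
365.2 g is within the rail limit of 500 g for Code Z2.
Code Z1 quantity: 175 kg.
175 kg ≤ 250 kg (rail limit, Code Z1) — within limit.
Every hazard code is within its rail limit and no segregation rule is violated.

Yes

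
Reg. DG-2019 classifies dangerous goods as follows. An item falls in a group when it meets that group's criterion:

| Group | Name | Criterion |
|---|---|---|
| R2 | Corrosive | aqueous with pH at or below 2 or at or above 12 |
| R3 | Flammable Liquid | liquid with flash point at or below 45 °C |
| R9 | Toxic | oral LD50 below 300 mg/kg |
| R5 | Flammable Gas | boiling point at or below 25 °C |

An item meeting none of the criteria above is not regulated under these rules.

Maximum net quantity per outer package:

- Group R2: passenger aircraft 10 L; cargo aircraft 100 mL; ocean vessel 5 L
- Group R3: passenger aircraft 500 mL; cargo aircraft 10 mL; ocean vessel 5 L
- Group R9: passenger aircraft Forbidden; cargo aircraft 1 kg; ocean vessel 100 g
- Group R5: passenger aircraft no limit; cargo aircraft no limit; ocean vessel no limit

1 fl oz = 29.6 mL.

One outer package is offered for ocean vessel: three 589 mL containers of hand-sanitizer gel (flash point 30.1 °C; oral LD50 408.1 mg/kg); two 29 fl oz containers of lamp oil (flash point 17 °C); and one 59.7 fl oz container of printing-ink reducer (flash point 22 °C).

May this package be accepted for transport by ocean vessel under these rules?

No

The hand-sanitizer gel has flash point 30.1 °C, which is ≤ 45 °C, so it is Group R3 (Flammable Liquid).
With flash point 17 °C (≤ 45 °C), the lamp oil falls in Group R3.
Printing-ink reducer: flash point 22 °C ≤ 45 °C → Group R3 (Flammable Liquid).
Total Group R3: (three 589 mL containers = 1.767 L) + (two 29 fl oz containers = 1716.8 mL) + (one 59.7 fl oz container = 1767.12 mL) = 5250.92 mL.
5250.92 mL exceeds the ocean vessel limit of 5 L for Group R3.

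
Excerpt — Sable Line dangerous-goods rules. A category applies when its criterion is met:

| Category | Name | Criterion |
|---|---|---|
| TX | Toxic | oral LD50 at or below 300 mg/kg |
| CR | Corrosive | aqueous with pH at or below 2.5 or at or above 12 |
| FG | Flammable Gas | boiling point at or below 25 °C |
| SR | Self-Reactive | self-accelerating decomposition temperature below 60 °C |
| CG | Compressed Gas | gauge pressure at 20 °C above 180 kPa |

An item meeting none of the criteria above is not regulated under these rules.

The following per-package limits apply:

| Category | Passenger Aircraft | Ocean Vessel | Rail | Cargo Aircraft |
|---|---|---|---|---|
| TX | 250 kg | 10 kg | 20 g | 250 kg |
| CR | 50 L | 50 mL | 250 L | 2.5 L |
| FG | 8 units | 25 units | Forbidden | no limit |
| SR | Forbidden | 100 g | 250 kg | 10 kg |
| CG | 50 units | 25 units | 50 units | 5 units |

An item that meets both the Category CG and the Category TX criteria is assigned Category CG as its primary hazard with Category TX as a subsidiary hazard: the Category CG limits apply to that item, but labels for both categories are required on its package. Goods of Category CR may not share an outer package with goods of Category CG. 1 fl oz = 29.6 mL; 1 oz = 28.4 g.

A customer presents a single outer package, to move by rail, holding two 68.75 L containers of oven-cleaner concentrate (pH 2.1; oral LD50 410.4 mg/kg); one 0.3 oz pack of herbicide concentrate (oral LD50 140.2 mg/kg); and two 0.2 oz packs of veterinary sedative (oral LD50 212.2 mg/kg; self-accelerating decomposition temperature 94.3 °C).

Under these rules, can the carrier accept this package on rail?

The oven-cleaner concentrate has pH 2.1, which is ≤ 2.5, so it is Category CR (Corrosive).
Oral LD50 140.2 mg/kg meets the Category TX criterion (Toxic), so the herbicide concentrate is Category TX.
With oral LD50 212.2 mg/kg (≤ 300 mg/kg), the veterinary sedative falls in Category TX.
Category CR quantity: two 68.75 L containers = 137.5 L.
137.5 L is within the rail limit of 250 L for Category CR.
Total Category TX: (one 0.3 oz pack = 8.52 g) + (two 0.2 oz packs = 11.36 g) = 19.88 g.
19.88 g is within the rail limit of 20 g for Category TX.
The segregation rule (Category CR with Category CG) does not apply to Category CR with Category TX.
Every hazard category is within its rail limit and no segregation rule is violated.

Yes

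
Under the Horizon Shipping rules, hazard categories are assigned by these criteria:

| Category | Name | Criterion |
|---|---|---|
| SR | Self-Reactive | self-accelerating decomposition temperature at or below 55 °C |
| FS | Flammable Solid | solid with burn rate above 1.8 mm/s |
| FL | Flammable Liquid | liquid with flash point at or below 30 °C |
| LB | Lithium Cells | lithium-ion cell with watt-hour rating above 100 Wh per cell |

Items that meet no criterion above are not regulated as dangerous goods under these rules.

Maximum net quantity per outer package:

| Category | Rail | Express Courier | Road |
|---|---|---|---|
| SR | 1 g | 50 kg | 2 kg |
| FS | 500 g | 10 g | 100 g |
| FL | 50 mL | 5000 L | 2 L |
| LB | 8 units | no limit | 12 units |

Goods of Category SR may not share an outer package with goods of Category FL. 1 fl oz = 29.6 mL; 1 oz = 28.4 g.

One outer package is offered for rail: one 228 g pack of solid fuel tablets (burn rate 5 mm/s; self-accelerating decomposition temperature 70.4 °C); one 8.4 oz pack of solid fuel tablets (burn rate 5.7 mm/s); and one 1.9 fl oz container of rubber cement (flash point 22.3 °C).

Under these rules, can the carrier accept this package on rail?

The solid fuel tablets have burn rate 5 mm/s, which is > 1.8 mm/s, so they are Category FS (Flammable Solid).
With burn rate 5.7 mm/s (> 1.8 mm/s), the solid fuel tablets fall in Category FS.
Rubber cement: flash point 22.3 °C ≤ 30 °C → Category FL (Flammable Liquid).
Total Category FS: 228 g + (one 8.4 oz pack = 238.56 g) = 466.56 g.
That is within the Category FS rail limit of 500 g.
Category FL quantity: one 1.9 fl oz container = 56.24 mL.
56.24 mL > 50 mL (rail limit, Category FL) — over the limit.
The segregation rule (Category SR with Category FL) does not apply to Category FS with Category FL.

No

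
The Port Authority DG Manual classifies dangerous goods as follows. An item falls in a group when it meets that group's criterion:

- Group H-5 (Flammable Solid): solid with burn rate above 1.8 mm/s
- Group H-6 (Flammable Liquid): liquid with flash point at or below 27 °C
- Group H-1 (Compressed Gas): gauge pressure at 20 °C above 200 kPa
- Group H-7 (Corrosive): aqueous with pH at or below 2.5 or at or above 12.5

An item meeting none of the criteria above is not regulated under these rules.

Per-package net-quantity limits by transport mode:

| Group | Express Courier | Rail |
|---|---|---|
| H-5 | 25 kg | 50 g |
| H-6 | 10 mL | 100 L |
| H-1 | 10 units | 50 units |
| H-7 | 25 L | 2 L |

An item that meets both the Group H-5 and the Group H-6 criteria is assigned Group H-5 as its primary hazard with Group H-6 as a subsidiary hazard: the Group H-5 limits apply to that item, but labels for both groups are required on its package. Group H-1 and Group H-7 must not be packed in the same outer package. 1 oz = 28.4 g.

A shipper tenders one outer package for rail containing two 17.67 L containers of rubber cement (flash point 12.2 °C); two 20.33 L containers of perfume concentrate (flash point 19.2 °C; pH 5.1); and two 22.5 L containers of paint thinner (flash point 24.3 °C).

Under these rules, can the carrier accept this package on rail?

Flash point 12.2 °C meets the Group H-6 criterion (Flammable Liquid), so the rubber cement is Group H-6.
With flash point 19.2 °C (≤ 27 °C), the perfume concentrate falls in Group H-6.
Flash point 24.3 °C meets the Group H-6 criterion (Flammable Liquid), so the paint thinner is Group H-6.
Group H-6 net quantity: (two 17.67 L containers = 35.34 L) + (two 20.33 L containers = 40.66 L) + (two 22.5 L containers = 45 L) = 121 L.
That exceeds the Group H-6 rail limit of 100 L.

No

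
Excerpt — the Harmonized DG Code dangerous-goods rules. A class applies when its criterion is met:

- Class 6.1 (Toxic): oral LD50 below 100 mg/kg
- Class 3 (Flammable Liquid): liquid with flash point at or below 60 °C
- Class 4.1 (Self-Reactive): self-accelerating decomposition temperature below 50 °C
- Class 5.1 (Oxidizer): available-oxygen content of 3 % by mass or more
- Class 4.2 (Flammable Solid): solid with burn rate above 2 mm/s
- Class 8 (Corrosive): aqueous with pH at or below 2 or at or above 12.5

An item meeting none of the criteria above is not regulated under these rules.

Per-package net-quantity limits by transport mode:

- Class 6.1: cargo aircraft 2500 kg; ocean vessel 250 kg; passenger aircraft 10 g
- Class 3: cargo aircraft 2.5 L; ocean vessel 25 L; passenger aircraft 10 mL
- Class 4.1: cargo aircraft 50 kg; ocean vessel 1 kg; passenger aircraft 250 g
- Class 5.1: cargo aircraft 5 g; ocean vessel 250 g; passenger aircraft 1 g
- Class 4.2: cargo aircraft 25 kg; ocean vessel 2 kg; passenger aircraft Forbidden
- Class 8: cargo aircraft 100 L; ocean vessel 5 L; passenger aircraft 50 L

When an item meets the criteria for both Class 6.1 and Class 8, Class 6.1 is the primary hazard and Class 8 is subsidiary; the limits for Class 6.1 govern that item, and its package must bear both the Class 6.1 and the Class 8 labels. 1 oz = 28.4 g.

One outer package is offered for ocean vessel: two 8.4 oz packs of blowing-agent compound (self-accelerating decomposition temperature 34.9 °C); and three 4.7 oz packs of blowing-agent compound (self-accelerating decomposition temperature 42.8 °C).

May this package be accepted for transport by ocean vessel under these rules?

With self-accelerating decomposition temperature 34.9 °C (< 50 °C), the blowing-agent compound falls in Class 4.1.
Self-accelerating decomposition temperature 42.8 °C meets the Class 4.1 criterion (Self-Reactive), so the blowing-agent compound is Class 4.1.
Total Class 4.1: (two 8.4 oz packs = 477.12 g) + (three 4.7 oz packs = 400.44 g) = 877.56 g.
That is within the Class 4.1 ocean vessel limit of 1 kg.

Yes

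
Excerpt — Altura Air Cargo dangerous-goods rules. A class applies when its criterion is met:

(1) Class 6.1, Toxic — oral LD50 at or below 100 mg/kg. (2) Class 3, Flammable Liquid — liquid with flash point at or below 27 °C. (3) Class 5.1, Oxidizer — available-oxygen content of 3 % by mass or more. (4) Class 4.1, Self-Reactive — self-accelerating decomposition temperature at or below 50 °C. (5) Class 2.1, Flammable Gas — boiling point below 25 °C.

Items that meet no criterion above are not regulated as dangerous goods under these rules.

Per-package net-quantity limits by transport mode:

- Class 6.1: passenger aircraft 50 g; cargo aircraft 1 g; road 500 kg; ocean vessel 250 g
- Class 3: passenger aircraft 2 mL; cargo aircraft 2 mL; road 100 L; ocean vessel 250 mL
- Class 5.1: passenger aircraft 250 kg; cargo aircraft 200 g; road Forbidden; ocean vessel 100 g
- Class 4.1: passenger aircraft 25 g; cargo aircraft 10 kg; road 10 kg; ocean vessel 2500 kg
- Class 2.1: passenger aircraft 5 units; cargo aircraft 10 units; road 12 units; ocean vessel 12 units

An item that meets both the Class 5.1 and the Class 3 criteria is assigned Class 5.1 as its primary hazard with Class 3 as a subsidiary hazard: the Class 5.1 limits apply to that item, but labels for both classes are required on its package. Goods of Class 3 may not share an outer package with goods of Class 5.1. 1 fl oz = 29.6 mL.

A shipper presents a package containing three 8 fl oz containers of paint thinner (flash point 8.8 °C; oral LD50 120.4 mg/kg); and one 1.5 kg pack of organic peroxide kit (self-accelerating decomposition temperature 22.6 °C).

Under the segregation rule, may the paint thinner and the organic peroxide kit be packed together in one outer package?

Paint thinner: flash point 8.8 °C ≤ 27 °C → Class 3 (Flammable Liquid).
With self-accelerating decomposition temperature 22.6 °C (≤ 50 °C), the organic peroxide kit falls in Class 4.1.
No segregation rule bars Class 3 with Class 4.1.

Yes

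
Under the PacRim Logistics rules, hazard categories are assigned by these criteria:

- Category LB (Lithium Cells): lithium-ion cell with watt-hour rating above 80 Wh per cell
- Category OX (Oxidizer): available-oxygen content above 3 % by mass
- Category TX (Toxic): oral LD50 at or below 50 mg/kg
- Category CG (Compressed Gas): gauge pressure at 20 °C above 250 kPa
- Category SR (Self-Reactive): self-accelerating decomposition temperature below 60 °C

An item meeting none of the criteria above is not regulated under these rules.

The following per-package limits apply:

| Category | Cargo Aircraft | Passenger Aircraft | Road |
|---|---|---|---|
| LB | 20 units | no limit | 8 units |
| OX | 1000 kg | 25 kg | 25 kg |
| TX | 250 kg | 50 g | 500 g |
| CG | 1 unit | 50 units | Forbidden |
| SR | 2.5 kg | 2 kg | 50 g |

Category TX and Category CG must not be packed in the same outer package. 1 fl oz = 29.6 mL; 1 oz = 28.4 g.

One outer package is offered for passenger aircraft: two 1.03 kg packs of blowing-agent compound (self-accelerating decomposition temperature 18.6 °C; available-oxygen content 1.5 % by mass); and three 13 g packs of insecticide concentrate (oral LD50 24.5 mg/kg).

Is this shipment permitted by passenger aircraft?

No

With self-accelerating decomposition temperature 18.6 °C (< 60 °C), the blowing-agent compound falls in Category SR.
With oral LD50 24.5 mg/kg (≤ 50 mg/kg), the insecticide concentrate falls in Category TX.
Category SR quantity: two 1.03 kg packs = 2.06 kg.
2.06 kg > 2 kg (passenger aircraft limit, Category SR) — over the limit.
Category TX quantity: three 13 g packs = 39 g.
39 g is within the passenger aircraft limit of 50 g for Category TX.
The segregation rule (Category TX with Category CG) does not apply to Category SR with Category TX.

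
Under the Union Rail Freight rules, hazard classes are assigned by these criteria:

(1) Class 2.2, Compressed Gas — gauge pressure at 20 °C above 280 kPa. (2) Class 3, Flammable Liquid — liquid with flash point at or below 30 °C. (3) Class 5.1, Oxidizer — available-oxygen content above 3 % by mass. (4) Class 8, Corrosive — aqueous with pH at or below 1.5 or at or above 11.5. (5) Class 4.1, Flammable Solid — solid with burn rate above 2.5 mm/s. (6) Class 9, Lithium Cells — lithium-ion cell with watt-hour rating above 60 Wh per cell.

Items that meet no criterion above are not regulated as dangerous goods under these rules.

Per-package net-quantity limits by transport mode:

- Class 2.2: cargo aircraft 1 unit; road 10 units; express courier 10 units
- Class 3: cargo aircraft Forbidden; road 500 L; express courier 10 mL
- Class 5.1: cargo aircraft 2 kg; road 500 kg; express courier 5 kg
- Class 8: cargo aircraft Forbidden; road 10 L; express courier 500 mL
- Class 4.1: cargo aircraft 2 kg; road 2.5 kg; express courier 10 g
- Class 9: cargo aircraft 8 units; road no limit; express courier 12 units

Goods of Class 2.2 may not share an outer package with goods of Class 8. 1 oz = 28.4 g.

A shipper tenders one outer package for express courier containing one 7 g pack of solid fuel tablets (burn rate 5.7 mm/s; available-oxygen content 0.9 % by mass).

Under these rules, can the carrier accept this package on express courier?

The solid fuel tablets have burn rate 5.7 mm/s, which is > 2.5 mm/s, so they are Class 4.1 (Flammable Solid).
Class 4.1 quantity: 7 g.
7 g is within the express courier limit of 10 g for Class 4.1.

Yes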